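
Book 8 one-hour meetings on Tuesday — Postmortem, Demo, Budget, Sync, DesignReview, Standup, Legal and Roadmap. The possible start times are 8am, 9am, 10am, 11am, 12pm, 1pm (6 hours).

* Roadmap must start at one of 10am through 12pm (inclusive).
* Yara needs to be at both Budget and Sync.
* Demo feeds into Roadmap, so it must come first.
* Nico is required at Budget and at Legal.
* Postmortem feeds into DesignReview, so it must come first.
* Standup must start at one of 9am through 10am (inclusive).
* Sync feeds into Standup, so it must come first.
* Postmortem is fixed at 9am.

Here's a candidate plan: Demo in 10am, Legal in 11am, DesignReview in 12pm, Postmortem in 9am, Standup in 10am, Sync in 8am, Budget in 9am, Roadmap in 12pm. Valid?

Postmortem is fixed at 9am — holds.
Yara needs to be at both Budget and Sync — holds.
Sync feeds into Standup, so it must come first — holds.
Nico is required at Budget and at Legal — holds.
Standup must start at one of 9am through 10am (inclusive) — holds.
Postmortem feeds into DesignReview, so it must come first — holds.
Roadmap must start at one of 10am through 12pm (inclusive) — holds.
Demo feeds into Roadmap, so it must come first — holds.

Yes, all constraints hold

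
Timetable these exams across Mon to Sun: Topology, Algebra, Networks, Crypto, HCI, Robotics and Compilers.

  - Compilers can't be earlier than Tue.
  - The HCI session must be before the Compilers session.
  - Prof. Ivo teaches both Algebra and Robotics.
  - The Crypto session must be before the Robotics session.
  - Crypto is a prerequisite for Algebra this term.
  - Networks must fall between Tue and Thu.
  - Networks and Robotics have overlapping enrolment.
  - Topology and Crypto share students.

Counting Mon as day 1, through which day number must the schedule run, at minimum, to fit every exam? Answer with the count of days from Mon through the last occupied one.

3

The precedence chain requires at least 2 distinct days.
Could 2 days be enough, i.e. nothing placed later than Tue? No: Networks's window within 2 days is {Tue}; Robotics must come after Crypto (at Mon or later) → {Tue}; Robotics can't share with Networks (Tue) → nothing is left.
So 2 days is not enough.
3 works (last occupied day: Wed): for example Networks=Tue; Robotics=Wed; Crypto=Mon; Compilers=Tue; HCI=Mon; Topology=Tue; Algebra=Tue.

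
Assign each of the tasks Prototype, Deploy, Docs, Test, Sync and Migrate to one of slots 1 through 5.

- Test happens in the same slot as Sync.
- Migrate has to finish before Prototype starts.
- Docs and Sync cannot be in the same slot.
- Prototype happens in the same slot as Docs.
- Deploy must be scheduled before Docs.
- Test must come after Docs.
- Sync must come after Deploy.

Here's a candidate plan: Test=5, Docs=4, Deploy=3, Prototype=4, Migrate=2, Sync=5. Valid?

Prototype happens in the same slot as Docs — holds.
Docs and Sync cannot be in the same slot — holds.
Test happens in the same slot as Sync — holds.
Sync must come after Deploy — holds.
Test must come after Docs — holds.
Migrate has to finish before Prototype starts — holds.
Deploy must be scheduled before Docs — holds.

Yes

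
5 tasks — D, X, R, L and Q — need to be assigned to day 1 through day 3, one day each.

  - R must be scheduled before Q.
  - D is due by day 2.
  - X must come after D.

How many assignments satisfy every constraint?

27

Splitting on D: it can be day 1 (18), day 2 (9). Listing each branch's schedules as (X, R, L, Q) by day number:
D=day 1: (2,1,1,2) (2,1,1,3) (2,1,2,2) (2,1,2,3) (2,1,3,2) (2,1,3,3) (2,2,1,3) (2,2,2,3) (2,2,3,3) (3,1,1,2) (3,1,1,3) (3,1,2,2) (3,1,2,3) (3,1,3,2) (3,1,3,3) (3,2,1,3) (3,2,2,3) (3,2,3,3) — 18.
D=day 2: (3,1,1,2) (3,1,1,3) (3,1,2,2) (3,1,2,3) (3,1,3,2) (3,1,3,3) (3,2,1,3) (3,2,2,3) (3,2,3,3) — 9.
Summing: 18 + 9 = 27.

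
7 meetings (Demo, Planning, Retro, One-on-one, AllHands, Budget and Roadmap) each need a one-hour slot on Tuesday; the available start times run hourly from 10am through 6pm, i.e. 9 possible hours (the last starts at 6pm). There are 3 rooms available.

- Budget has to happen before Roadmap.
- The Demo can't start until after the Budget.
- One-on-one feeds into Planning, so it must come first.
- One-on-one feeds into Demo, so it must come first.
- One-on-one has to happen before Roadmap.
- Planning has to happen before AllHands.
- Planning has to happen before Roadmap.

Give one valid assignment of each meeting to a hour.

Demo -> 11am, Budget -> 10am, AllHands -> 12pm, Planning -> 11am, One-on-one -> 10am, Roadmap -> 12pm, Retro -> 10am

Checking: One-on-one(10am) before Roadmap(12pm); One-on-one(10am) before Planning(11am); Budget(10am) before Roadmap(12pm); Budget(10am) before Demo(11am); Planning(11am) before Roadmap(12pm); Planning(11am) before AllHands(12pm); One-on-one(10am) before Demo(11am); max 3 per hour (cap 3).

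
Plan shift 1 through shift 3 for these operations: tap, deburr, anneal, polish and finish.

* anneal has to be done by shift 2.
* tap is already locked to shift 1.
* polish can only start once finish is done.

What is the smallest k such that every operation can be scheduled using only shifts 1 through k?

The precedence chain requires at least 2 distinct shifts.
2 works (last occupied shift: shift 2): for example tap=shift 1; finish=shift 1; anneal=shift 1; polish=shift 2; deburr=shift 1.

2 shifts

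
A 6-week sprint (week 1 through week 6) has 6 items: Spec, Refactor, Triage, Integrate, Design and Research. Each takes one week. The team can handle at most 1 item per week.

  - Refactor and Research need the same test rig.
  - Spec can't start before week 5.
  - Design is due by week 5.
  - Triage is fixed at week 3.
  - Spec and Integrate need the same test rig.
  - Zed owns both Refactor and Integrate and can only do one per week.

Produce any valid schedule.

Triage -> week 3, Spec -> week 5, Refactor -> week 2, Research -> week 6, Design -> week 1, Integrate -> week 4

Checking: Refactor(week 2) != Research(week 6); Spec(week 5) != Integrate(week 4); Refactor(week 2) != Integrate(week 4); Spec=week 5 in [week 5,week 6]; Design=week 1 in [week 1,week 5]; Triage=week 3 in [week 3,week 3]; max 1 per week (cap 1).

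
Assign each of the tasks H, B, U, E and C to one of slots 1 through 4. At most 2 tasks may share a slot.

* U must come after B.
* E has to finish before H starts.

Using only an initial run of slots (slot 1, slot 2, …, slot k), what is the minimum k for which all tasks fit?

The precedence chain requires at least 2 distinct slots.
With at most 2 per slot and 5 tasks, at least 3 slots are needed.
3 works (last occupied slot: 3): for example C=3; H=2; B=1; U=2; E=1.

3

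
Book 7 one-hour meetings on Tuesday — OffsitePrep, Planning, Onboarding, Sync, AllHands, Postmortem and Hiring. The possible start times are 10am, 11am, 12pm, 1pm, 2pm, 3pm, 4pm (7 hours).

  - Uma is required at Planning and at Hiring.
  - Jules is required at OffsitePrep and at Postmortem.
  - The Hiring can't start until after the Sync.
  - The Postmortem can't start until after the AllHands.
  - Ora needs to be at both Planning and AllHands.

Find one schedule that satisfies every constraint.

OffsitePrep -> 10am, AllHands -> 10am, Postmortem -> 11am, Hiring -> 11am, Planning -> 12pm, Onboarding -> 10am, Sync -> 10am

Checking: Sync(10am) before Hiring(11am); AllHands(10am) before Postmortem(11am); OffsitePrep(10am) != Postmortem(11am); Planning(12pm) != Hiring(11am); Planning(12pm) != AllHands(10am).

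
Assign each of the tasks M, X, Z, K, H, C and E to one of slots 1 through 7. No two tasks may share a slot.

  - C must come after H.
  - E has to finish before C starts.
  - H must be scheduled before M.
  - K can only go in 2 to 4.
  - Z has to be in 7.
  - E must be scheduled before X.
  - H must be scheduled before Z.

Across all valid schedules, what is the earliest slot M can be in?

2

Precedence pushes M to at least 2.
M at 2 is achievable: C=5; X=6; M=2; Z=7; H=1; E=4; K=3.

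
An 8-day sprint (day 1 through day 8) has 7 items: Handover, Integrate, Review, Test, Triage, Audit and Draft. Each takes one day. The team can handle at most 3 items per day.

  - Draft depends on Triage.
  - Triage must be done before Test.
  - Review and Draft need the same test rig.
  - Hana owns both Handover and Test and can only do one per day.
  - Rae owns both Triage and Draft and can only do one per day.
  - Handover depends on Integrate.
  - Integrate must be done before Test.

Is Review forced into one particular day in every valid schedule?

No

Review can be day 1 (e.g. Review in day 1; Handover in day 3; Draft in day 2; Triage in day 1; Integrate in day 1; Test in day 2; Audit in day 2) or day 2 (e.g. Triage=day 1, Integrate=day 1, Test=day 2, Review=day 2, Audit=day 1, Handover=day 3, Draft=day 3).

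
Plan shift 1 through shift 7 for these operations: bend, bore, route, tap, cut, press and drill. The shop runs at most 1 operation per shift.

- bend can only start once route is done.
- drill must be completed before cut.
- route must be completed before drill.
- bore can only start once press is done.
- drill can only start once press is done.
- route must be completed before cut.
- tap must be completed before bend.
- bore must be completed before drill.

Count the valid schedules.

Splitting on bend: it can be shift 3 (2), shift 4 (6), shift 5 (12), shift 6 (15), shift 7 (18). Listing each branch's schedules as (bore, route, tap, cut, press, drill) by shift number:
bend=shift 3: (5,1,2,7,4,6) (5,2,1,7,4,6) — 2.
bend=shift 4: (5,1,2,7,3,6) (5,1,3,7,2,6) (5,2,1,7,3,6) (5,2,3,7,1,6) (5,3,1,7,2,6) (5,3,2,7,1,6) — 6.
bend=shift 5: (2,3,4,7,1,6) (2,4,3,7,1,6) (3,1,4,7,2,6) (3,2,4,7,1,6) (3,4,1,7,2,6) (3,4,2,7,1,6) (4,1,2,7,3,6) (4,1,3,7,2,6) (4,2,1,7,3,6) (4,2,3,7,1,6) (4,3,1,7,2,6) (4,3,2,7,1,6) — 12.
bend=shift 6: (2,3,4,7,1,5) (2,3,5,7,1,4) (2,4,3,7,1,5) (3,1,4,7,2,5) (3,1,5,7,2,4) (3,2,4,7,1,5) (3,2,5,7,1,4) (3,4,1,7,2,5) (3,4,2,7,1,5) (4,1,2,7,3,5) (4,1,3,7,2,5) (4,2,1,7,3,5) (4,2,3,7,1,5) (4,3,1,7,2,5) (4,3,2,7,1,5) — 15.
bend=shift 7: (2,3,4,6,1,5) (2,3,5,6,1,4) (2,3,6,5,1,4) (2,4,3,6,1,5) (3,1,4,6,2,5) (3,1,5,6,2,4) (3,1,6,5,2,4) (3,2,4,6,1,5) (3,2,5,6,1,4) (3,2,6,5,1,4) (3,4,1,6,2,5) (3,4,2,6,1,5) (4,1,2,6,3,5) (4,1,3,6,2,5) (4,2,1,6,3,5) (4,2,3,6,1,5) (4,3,1,6,2,5) (4,3,2,6,1,5) — 18.
Summing: 2 + 6 + 12 + 15 + 18 = 53.

53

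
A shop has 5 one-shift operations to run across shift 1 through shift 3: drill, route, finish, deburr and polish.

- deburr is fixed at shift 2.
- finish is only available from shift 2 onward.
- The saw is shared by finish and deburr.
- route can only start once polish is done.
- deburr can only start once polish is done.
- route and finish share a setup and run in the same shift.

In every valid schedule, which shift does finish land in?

shift 3

finish's window is shift 2–shift 3.
deburr is fixed at shift 2, and finish can't share a shift with deburr.
So finish must be shift 3.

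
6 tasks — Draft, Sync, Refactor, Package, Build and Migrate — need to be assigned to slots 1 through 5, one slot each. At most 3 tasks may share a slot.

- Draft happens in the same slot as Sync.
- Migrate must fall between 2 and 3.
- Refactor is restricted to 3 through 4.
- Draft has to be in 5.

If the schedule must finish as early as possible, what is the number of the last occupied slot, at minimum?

5

With at most 3 per slot and 6 tasks, at least 2 slots are needed.
Draft can't be placed before 5, so the schedule must run through at least slot 5.
5 works (last occupied slot: 5): for example Build in 1, Sync in 5, Refactor in 3, Package in 1, Draft in 5, Migrate in 2.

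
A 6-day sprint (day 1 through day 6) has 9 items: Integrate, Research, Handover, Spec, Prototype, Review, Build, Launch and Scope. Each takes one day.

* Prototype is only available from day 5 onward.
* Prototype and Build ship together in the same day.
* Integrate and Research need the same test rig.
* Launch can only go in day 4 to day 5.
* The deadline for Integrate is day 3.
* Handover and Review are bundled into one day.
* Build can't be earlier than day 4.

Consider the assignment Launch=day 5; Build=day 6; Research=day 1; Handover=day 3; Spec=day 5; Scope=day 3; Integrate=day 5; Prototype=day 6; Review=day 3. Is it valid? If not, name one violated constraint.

Build can't be earlier than day 4 — holds.
Prototype is only available from day 5 onward — holds.
The deadline for Integrate is day 3 — violated.
Handover and Review are bundled into one day — holds.
Launch can only go in day 4 to day 5 — holds.
Prototype and Build ship together in the same day — holds.
Integrate and Research need the same test rig — holds.

No. The deadline for Integrate is day 3 is not satisfied.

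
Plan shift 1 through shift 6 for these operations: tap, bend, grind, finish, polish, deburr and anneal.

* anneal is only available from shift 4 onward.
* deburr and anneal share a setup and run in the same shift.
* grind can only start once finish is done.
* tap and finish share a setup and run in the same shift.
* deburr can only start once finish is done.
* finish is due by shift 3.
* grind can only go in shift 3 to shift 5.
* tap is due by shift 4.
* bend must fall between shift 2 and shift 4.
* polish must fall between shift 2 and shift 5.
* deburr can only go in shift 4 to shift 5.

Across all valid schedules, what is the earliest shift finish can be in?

Finish's own window allows nothing later than shift 3.
finish at shift 1 is achievable: finish in shift 1; tap in shift 1; polish in shift 2; deburr in shift 4; grind in shift 3; anneal in shift 4; bend in shift 2.

shift 1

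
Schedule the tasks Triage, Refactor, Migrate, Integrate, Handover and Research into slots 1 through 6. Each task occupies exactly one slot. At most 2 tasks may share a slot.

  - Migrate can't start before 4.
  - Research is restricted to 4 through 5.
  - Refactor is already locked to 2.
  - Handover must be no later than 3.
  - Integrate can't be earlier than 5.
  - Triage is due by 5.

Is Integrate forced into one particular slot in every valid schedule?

Integrate can be 5 (e.g. Integrate -> 5, Handover -> 1, Migrate -> 4, Research -> 4, Triage -> 1, Refactor -> 2) or 6 (e.g. Handover=1, Triage=1, Integrate=6, Migrate=4, Research=4, Refactor=2).

No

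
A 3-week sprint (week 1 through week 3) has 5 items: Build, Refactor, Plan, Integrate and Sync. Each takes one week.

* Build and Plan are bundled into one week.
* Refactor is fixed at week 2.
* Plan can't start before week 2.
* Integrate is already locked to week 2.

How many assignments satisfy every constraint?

Splitting on Build: it can be week 2 (3), week 3 (3). Listing each branch's schedules as (Refactor, Plan, Integrate, Sync) by week number:
Build=week 2: (2,2,2,1) (2,2,2,2) (2,2,2,3) — 3.
Build=week 3: (2,3,2,1) (2,3,2,2) (2,3,2,3) — 3.
Summing: 3 + 3 = 6.

6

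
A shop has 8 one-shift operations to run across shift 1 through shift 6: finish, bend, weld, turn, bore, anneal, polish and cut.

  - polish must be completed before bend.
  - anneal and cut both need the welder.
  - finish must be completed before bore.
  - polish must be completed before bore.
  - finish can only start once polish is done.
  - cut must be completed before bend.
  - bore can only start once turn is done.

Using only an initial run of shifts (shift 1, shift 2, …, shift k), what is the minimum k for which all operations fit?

The precedence chain requires at least 3 distinct shifts.
3 works (last occupied shift: shift 3): for example turn in shift 1, bend in shift 2, weld in shift 1, bore in shift 3, cut in shift 1, polish in shift 1, anneal in shift 2, finish in shift 2.

3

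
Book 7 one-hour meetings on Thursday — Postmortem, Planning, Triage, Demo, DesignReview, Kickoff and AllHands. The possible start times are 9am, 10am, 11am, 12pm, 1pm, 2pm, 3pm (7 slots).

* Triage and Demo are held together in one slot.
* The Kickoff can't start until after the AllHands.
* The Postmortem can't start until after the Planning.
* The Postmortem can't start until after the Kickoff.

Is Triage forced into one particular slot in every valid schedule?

Triage can be 9am (e.g. DesignReview in 9am, Planning in 9am, AllHands in 9am, Demo in 9am, Postmortem in 11am, Kickoff in 10am, Triage in 9am) or 10am (e.g. Triage in 10am, DesignReview in 9am, Demo in 10am, AllHands in 9am, Planning in 9am, Kickoff in 10am, Postmortem in 11am).

No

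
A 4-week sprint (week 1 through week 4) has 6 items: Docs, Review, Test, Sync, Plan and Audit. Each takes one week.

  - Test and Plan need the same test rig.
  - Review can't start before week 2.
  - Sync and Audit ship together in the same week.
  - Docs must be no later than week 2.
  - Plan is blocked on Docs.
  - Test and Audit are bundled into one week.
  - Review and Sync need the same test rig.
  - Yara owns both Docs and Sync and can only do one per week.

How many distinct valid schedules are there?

22

Splitting on Docs: it can be week 1 (12), week 2 (10). Listing each branch's schedules as (Review, Test, Sync, Plan, Audit) by week number:
Docs=week 1: (2,3,3,2,3) (2,3,3,4,3) (2,4,4,2,4) (2,4,4,3,4) (3,2,2,3,2) (3,2,2,4,2) (3,4,4,2,4) (3,4,4,3,4) (4,2,2,3,2) (4,2,2,4,2) (4,3,3,2,3) (4,3,3,4,3) — 12.
Docs=week 2: (2,1,1,3,1) (2,1,1,4,1) (2,3,3,4,3) (2,4,4,3,4) (3,1,1,3,1) (3,1,1,4,1) (3,4,4,3,4) (4,1,1,3,1) (4,1,1,4,1) (4,3,3,4,3) — 10.
Summing: 12 + 10 = 22.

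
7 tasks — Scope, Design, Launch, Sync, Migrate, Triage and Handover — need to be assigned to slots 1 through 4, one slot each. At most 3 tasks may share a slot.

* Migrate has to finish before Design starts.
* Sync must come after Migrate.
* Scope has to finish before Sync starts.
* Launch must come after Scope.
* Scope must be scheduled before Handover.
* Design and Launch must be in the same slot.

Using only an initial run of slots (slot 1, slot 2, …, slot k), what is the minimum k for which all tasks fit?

The precedence chain requires at least 2 distinct slots.
With at most 3 per slot and 7 tasks, at least 3 slots are needed.
3 works (last occupied slot: 3): for example Handover=3, Triage=1, Migrate=1, Launch=2, Design=2, Scope=1, Sync=2.

3 slots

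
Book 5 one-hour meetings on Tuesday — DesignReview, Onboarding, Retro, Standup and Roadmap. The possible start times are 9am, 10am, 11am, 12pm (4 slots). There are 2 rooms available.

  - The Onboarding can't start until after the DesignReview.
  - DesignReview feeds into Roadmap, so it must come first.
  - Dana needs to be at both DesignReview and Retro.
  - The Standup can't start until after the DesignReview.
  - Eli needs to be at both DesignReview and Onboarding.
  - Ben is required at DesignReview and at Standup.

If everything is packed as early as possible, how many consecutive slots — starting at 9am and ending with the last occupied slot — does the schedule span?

The precedence chain requires at least 2 distinct slots.
With at most 2 per slot and 5 meetings, at least 3 slots are needed.
3 works (last occupied slot: 11am): for example Onboarding -> 10am; Retro -> 11am; DesignReview -> 9am; Roadmap -> 11am; Standup -> 10am.

3 slots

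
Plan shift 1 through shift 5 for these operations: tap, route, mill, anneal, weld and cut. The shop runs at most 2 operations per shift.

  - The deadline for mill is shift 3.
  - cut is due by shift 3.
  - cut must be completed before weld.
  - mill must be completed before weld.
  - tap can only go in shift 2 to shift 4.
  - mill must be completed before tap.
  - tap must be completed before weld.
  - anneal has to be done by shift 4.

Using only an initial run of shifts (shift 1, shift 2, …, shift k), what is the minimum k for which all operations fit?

3 shifts

The precedence chain requires at least 3 distinct shifts.
With at most 2 per shift and 6 operations, at least 3 shifts are needed.
3 works (last occupied shift: shift 3): for example mill=shift 1; cut=shift 1; anneal=shift 3; tap=shift 2; weld=shift 3; route=shift 2.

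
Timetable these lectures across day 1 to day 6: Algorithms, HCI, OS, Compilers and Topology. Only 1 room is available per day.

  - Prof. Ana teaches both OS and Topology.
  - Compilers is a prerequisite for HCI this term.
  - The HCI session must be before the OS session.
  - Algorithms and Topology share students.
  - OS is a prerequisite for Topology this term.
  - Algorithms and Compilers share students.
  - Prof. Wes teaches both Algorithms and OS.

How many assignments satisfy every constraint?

Splitting on HCI: it can be day 2 (12), day 3 (12), day 4 (6). Listing each branch's schedules as (Algorithms, OS, Compilers, Topology) by day number:
HCI=day 2: (3,4,1,5) (3,4,1,6) (3,5,1,6) (4,3,1,5) (4,3,1,6) (4,5,1,6) (5,3,1,4) (5,3,1,6) (5,4,1,6) (6,3,1,4) (6,3,1,5) (6,4,1,5) — 12.
HCI=day 3: (1,4,2,5) (1,4,2,6) (1,5,2,6) (2,4,1,5) (2,4,1,6) (2,5,1,6) (4,5,1,6) (4,5,2,6) (5,4,1,6) (5,4,2,6) (6,4,1,5) (6,4,2,5) — 12.
HCI=day 4: (1,5,2,6) (1,5,3,6) (2,5,1,6) (2,5,3,6) (3,5,1,6) (3,5,2,6) — 6.
Summing: 12 + 12 + 6 = 30.

30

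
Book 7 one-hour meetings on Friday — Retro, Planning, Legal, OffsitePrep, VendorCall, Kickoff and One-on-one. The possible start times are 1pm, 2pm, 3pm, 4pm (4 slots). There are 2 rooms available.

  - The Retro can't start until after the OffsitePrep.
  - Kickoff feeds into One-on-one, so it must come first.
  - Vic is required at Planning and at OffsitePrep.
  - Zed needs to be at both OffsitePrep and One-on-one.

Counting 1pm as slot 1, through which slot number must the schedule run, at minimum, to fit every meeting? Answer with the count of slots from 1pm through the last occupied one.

The precedence chain requires at least 2 distinct slots.
With at most 2 per slot and 7 meetings, at least 4 slots are needed.
4 works (last occupied slot: 4pm): for example VendorCall -> 4pm, One-on-one -> 2pm, OffsitePrep -> 1pm, Legal -> 3pm, Planning -> 3pm, Kickoff -> 1pm, Retro -> 2pm.

4 slots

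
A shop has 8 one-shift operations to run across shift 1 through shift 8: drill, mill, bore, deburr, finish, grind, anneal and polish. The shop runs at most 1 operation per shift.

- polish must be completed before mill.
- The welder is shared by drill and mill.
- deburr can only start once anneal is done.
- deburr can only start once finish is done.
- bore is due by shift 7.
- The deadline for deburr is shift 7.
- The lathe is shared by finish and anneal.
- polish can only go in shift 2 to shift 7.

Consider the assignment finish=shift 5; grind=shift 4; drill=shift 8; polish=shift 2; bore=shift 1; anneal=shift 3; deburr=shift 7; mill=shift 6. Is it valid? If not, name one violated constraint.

The shop runs at most 1 operation per shift — holds.
deburr can only start once finish is done — holds.
deburr can only start once anneal is done — holds.
The deadline for deburr is shift 7 — holds.
polish must be completed before mill — holds.
bore is due by shift 7 — holds.
The welder is shared by drill and mill — holds.
The lathe is shared by finish and anneal — holds.
polish can only go in shift 2 to shift 7 — holds.

Yes, all constraints hold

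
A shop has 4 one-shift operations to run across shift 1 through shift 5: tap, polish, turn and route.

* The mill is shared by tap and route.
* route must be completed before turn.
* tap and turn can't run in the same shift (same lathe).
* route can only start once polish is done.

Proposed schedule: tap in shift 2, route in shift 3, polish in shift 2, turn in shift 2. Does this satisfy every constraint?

No. tap and turn can't run in the same shift (same lathe) is not satisfied.

The mill is shared by tap and route — holds.
route must be completed before turn — violated.
tap and turn can't run in the same shift (same lathe) — violated.
route can only start once polish is done — holds.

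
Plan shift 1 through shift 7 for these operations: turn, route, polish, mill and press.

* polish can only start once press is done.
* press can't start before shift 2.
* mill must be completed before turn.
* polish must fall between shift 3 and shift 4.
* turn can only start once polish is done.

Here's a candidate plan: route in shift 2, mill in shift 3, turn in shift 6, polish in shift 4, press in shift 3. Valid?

Yes, all constraints hold

polish can only start once press is done — holds.
press can't start before shift 2 — holds.
polish must fall between shift 3 and shift 4 — holds.
turn can only start once polish is done — holds.
mill must be completed before turn — holds.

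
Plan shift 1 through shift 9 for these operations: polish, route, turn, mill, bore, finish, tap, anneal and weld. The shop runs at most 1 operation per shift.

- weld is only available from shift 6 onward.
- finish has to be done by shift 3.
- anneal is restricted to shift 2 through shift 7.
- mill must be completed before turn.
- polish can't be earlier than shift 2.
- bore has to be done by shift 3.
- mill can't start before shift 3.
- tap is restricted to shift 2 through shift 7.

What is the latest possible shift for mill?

shift 8

Mill is available from shift 3; downstream work caps mill at shift 8.
mill at shift 8 is achievable: turn=shift 9; mill=shift 8; weld=shift 6; anneal=shift 4; tap=shift 3; polish=shift 5; bore=shift 1; route=shift 7; finish=shift 2.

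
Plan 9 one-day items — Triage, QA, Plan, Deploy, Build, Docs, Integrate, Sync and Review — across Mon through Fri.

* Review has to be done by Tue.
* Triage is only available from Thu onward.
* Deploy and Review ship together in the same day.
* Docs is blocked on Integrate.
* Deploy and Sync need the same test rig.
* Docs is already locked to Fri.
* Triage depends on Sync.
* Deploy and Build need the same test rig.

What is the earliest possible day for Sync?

Downstream work caps Sync at Thu.
Sync at Mon is achievable: QA -> Mon; Plan -> Mon; Docs -> Fri; Triage -> Thu; Review -> Tue; Deploy -> Tue; Sync -> Mon; Build -> Mon; Integrate -> Mon.

Mon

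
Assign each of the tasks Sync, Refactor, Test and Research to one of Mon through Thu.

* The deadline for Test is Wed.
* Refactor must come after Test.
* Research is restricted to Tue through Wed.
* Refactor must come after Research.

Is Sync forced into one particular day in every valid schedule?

Sync can be Mon (e.g. Refactor -> Wed, Test -> Mon, Research -> Tue, Sync -> Mon) or Tue (e.g. Sync=Tue, Test=Mon, Refactor=Wed, Research=Tue).

No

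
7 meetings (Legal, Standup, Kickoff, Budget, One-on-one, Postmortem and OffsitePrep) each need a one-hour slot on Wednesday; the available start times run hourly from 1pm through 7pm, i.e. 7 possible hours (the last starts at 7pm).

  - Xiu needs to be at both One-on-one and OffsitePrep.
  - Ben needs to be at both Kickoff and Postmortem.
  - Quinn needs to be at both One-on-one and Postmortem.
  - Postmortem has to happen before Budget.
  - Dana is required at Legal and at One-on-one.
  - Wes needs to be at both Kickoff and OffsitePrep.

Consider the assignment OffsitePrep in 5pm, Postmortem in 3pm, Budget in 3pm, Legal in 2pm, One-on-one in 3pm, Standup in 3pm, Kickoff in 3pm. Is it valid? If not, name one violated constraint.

Quinn needs to be at both One-on-one and Postmortem — violated.
Wes needs to be at both Kickoff and OffsitePrep — holds.
Postmortem has to happen before Budget — violated.
Dana is required at Legal and at One-on-one — holds.
Ben needs to be at both Kickoff and Postmortem — violated.
Xiu needs to be at both One-on-one and OffsitePrep — holds.

No — it violates: Quinn needs to be at both One-on-one and Postmortem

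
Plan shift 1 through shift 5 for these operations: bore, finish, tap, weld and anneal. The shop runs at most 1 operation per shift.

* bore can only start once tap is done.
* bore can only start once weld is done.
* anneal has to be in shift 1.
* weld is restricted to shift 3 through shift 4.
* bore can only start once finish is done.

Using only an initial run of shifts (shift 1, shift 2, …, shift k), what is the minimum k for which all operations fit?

5

The precedence chain requires at least 2 distinct shifts.
With at most 1 per shift and 5 operations, at least 5 shifts are needed.
Propagating the time windows through the other constraints, bore can't land before shift 4, so the schedule must run through at least shift 4.
5 works (last occupied shift: shift 5): for example bore in shift 5; finish in shift 2; tap in shift 4; anneal in shift 1; weld in shift 3.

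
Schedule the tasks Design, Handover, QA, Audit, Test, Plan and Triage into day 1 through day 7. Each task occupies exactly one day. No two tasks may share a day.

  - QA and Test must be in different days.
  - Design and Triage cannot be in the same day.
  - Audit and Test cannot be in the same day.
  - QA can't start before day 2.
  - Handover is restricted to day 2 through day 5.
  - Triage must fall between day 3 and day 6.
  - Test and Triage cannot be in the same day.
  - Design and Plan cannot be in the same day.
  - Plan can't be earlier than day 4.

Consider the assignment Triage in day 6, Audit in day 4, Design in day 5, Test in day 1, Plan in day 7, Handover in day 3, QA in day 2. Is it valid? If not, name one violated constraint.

Yes

QA and Test must be in different days — holds.
Test and Triage cannot be in the same day — holds.
Triage must fall between day 3 and day 6 — holds.
Audit and Test cannot be in the same day — holds.
QA can't start before day 2 — holds.
Design and Triage cannot be in the same day — holds.
No two tasks may share a day — holds.
Handover is restricted to day 2 through day 5 — holds.
Plan can't be earlier than day 4 — holds.
Design and Plan cannot be in the same day — holds.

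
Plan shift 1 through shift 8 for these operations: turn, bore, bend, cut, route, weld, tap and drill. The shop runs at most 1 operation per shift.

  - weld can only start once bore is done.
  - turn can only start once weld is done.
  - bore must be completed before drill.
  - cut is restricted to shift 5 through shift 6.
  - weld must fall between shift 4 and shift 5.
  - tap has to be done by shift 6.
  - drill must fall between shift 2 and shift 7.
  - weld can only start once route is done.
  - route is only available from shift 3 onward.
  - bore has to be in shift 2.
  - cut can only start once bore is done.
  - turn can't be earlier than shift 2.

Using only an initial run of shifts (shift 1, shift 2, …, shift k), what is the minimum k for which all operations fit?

The precedence chain requires at least 3 distinct shifts.
With at most 1 per shift and 8 operations, at least 8 shifts are needed.
cut can't be placed before shift 5, so the schedule must run through at least shift 5.
8 works (last occupied shift: shift 8): for example turn=shift 7; route=shift 3; bore=shift 2; tap=shift 1; drill=shift 6; bend=shift 8; cut=shift 5; weld=shift 4.

8 shifts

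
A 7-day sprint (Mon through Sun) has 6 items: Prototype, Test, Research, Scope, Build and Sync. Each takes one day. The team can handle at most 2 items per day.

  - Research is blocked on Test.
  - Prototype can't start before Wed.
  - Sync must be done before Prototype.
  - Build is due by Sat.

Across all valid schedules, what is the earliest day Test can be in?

Mon

Downstream work caps Test at Sat.
Test at Mon is achievable: Test -> Mon; Build -> Mon; Prototype -> Wed; Research -> Tue; Scope -> Wed; Sync -> Tue.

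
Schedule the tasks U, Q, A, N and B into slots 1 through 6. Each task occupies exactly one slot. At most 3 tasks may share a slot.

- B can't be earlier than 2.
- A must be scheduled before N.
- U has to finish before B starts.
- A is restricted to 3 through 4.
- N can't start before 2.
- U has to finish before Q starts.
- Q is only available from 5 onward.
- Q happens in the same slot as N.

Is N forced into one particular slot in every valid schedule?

N can be 5 (e.g. N -> 5, U -> 1, B -> 2, Q -> 5, A -> 3) or 6 (e.g. N in 6; Q in 6; A in 3; U in 1; B in 2).

No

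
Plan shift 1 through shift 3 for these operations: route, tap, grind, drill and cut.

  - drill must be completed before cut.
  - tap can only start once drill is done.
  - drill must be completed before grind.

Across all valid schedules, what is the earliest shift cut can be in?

shift 2

Precedence pushes cut to at least shift 2.
cut at shift 2 is achievable: drill -> shift 1; tap -> shift 2; cut -> shift 2; route -> shift 1; grind -> shift 2.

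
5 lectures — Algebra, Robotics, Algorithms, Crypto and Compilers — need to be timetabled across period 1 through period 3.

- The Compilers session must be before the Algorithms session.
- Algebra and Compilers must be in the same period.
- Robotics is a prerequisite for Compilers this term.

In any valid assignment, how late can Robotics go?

Downstream work caps Robotics at period 1.
Robotics at period 1 is achievable: Compilers in period 2; Algebra in period 2; Robotics in period 1; Crypto in period 1; Algorithms in period 3.

period 1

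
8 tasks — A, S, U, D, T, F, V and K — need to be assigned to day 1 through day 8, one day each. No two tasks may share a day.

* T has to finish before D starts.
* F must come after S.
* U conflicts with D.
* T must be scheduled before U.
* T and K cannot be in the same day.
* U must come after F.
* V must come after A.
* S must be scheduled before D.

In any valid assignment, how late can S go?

Downstream work caps S at day 6.
S at day 5 is achievable: U=day 7; T=day 1; K=day 4; F=day 6; V=day 3; A=day 2; D=day 8; S=day 5.
Nothing later works — the conflict and capacity constraints rule out every day after day 5.

day 5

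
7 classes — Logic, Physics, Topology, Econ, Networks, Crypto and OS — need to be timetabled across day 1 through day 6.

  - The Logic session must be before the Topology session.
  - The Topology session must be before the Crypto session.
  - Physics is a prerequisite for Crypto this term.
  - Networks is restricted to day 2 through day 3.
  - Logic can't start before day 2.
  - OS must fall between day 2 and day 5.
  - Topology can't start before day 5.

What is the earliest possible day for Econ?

Econ at day 1 is achievable: Crypto=day 6; OS=day 2; Econ=day 1; Logic=day 2; Topology=day 5; Physics=day 1; Networks=day 2.

day 1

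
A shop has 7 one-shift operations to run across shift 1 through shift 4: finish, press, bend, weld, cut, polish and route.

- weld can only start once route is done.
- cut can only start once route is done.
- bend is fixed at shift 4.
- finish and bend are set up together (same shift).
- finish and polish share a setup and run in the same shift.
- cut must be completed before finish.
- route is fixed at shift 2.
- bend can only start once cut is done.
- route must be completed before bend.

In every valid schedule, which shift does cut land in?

shift 3

route is fixed at shift 2 and must come before cut, so cut is at least shift 3.
bend is fixed at shift 4 and must come after cut, so cut is at most shift 3.
So cut must be shift 3.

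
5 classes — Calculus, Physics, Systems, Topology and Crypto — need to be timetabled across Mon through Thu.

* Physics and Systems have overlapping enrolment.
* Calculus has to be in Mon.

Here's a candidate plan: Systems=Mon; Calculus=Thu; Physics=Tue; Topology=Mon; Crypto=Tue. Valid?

Calculus has to be in Mon — violated.
Physics and Systems have overlapping enrolment — holds.

No — it violates: Calculus has to be in Mon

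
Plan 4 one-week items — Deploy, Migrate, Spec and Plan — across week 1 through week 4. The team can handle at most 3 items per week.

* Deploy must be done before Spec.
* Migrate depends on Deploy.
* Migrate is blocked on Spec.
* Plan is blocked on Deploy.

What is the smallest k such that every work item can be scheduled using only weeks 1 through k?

3

The precedence chain requires at least 3 distinct weeks.
With at most 3 per week and 4 work items, at least 2 weeks are needed.
3 works (last occupied week: week 3): for example Deploy=week 1; Spec=week 2; Plan=week 2; Migrate=week 3.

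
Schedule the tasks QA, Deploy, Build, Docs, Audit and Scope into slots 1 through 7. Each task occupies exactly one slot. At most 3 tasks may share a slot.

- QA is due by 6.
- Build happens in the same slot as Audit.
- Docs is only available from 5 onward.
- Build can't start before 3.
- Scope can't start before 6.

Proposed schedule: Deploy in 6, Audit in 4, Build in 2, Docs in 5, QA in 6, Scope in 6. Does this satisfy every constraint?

Invalid. Build can't start before 3.

QA is due by 6 — holds.
At most 3 tasks may share a slot — holds.
Build happens in the same slot as Audit — violated.
Build can't start before 3 — violated.
Docs is only available from 5 onward — holds.
Scope can't start before 6 — holds.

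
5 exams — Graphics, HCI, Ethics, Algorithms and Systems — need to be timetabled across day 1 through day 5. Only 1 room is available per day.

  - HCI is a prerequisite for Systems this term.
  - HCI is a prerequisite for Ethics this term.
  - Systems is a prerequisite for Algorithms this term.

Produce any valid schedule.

Ethics=day 3, HCI=day 1, Systems=day 2, Graphics=day 5, Algorithms=day 4

Checking: Systems(day 2) before Algorithms(day 4); HCI(day 1) before Systems(day 2); HCI(day 1) before Ethics(day 3); max 1 per day (cap 1).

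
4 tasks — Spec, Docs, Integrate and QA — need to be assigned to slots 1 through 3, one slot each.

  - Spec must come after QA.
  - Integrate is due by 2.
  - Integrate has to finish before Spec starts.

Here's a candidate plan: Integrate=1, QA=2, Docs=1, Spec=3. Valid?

Valid

Spec must come after QA — holds.
Integrate is due by 2 — holds.
Integrate has to finish before Spec starts — holds.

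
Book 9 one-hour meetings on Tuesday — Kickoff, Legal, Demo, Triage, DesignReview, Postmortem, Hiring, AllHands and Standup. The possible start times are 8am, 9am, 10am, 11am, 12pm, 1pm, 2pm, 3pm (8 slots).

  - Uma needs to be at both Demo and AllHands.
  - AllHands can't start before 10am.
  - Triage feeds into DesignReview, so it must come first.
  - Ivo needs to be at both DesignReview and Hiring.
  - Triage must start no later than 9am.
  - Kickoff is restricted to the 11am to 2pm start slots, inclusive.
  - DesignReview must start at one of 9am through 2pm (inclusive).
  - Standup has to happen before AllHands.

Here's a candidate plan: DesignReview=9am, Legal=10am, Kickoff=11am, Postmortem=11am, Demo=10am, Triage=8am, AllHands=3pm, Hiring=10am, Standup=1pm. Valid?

Triage must start no later than 9am — holds.
DesignReview must start at one of 9am through 2pm (inclusive) — holds.
Kickoff is restricted to the 11am to 2pm start slots, inclusive — holds.
Standup has to happen before AllHands — holds.
AllHands can't start before 10am — holds.
Triage feeds into DesignReview, so it must come first — holds.
Uma needs to be at both Demo and AllHands — holds.
Ivo needs to be at both DesignReview and Hiring — holds.

Valid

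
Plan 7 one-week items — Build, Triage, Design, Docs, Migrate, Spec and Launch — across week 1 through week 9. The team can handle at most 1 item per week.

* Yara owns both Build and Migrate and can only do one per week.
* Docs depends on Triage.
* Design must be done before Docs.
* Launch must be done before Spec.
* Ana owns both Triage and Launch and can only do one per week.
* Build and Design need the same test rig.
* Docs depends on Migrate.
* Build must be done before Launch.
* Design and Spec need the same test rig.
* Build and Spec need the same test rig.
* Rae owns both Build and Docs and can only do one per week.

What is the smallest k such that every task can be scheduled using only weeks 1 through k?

The precedence chain requires at least 3 distinct weeks.
With at most 1 per week and 7 tasks, at least 7 weeks are needed.
7 works (last occupied week: week 7): for example Docs -> week 4; Spec -> week 7; Triage -> week 1; Build -> week 5; Launch -> week 6; Migrate -> week 3; Design -> week 2.

7 weeks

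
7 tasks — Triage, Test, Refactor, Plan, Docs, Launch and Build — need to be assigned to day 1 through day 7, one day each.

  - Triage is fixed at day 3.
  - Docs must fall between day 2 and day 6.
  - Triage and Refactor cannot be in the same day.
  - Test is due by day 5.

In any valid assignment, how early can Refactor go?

Refactor at day 1 is achievable: Build=day 1, Triage=day 3, Refactor=day 1, Docs=day 2, Test=day 1, Plan=day 1, Launch=day 1.

day 1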